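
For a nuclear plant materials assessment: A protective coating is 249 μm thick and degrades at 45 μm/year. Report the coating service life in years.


Service life = thickness / degradation rate
Life = 249 / 45 = 5.5 years

5.5 years


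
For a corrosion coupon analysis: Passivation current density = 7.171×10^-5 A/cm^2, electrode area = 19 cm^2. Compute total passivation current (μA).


I = i_pass * A, then convert A → μA (×10^6)
I = 7.171×10^-5 * 19 * 10^6 = 1362.49 μA

1362.49 μA


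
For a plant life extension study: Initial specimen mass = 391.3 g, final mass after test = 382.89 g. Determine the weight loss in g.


Weight loss = initial − final
WL = 391.3 − 382.89 = 8.41 g

8.41 g


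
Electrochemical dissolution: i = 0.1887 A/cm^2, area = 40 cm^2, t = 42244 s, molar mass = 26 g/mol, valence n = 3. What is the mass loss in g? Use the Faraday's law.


Apply Faraday's law: m = i*A*t*M / (n*F)
Total charge passed Q = i*A*t = 0.1887*40*42244 = 318857.712 C
m = Q*M/(n*F) = 318857.712*26/(3*96485) = 28.6411 g

28.6411 g


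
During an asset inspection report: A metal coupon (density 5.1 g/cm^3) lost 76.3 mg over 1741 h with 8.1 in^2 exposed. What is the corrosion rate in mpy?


Apply the mpy weight-loss relation: CR = 534 * W / (D * A * T)
Numerator: 534 * 76.3 = 40744.2
Denominator: 5.1 * 8.1 * 1741 = 71920.71
CR = 40744.2 / 71920.71 = 0.5665 mpy

0.5665 mpy


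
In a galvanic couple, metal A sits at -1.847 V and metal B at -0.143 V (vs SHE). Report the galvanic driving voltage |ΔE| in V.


Driving voltage is the absolute potential difference.
|ΔE| = |-1.847 − (-0.143)| = 1.704 V

1.704 V


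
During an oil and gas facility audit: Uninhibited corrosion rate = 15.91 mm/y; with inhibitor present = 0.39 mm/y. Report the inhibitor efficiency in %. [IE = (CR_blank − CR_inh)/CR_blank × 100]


Apply the inhibitor-efficiency definition: IE = (CR_blank − CR_inh)/CR_blank × 100
IE = (15.91 − 0.39) / 15.91 × 100
IE = 15.52 / 15.91 × 100 = 97.5 %

97.5 %


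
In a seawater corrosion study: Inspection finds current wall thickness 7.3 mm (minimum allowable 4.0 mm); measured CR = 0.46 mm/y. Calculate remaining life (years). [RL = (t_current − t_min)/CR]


Apply the remaining-life relation: RL = (t_current − t_min) / CR
RL = (7.3 − 4.0) / 0.46 = 3.3 / 0.46 = 7.2 years

7.2 years


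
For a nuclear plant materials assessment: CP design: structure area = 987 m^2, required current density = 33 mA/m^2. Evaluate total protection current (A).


I = area * current density, then convert mA → A (÷1000)
I = 987 * 33 / 1000 = 32.57 A

32.57 A


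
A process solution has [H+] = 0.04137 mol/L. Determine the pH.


pH = −log10[H+]
pH = −log10(0.04137) = 1.38

1.38


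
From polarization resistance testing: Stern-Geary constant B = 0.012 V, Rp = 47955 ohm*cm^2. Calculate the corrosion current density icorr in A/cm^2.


Apply the Stern-Geary relation: icorr = B / Rp
icorr = 0.012 / 47955 = 2.502×10^-7 A/cm^2

2.502×10^-7 A/cm^2


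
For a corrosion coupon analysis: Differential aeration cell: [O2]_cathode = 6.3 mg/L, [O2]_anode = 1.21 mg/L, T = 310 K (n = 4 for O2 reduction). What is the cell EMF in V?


Apply the Nernst concentration-cell relation: E = (RT/nF)*ln(C_cathode/C_anode)
RT/nF = 8.314*310/(4*96485) = 0.00667808 V
ln(6.3/1.21) = 1.64993
E = 0.00667808 * 1.64993 = 0.01102 V

0.01102 V


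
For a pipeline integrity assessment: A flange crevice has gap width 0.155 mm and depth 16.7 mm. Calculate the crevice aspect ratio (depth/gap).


Aspect ratio = depth / gap
Ratio = 16.7 / 0.155 = 107.7

107.7


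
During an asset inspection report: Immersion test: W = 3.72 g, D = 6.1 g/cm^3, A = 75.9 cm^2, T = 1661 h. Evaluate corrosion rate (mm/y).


Apply the mm/y weight-loss relation: CR = 87600 * W / (D * A * T)
Numerator: 87600 * 3.72 = 325872.0
Denominator: 6.1 * 75.9 * 1661 = 769026.39
CR = 325872.0 / 769026.39 = 0.4237 mm/y

0.4237 mm/y


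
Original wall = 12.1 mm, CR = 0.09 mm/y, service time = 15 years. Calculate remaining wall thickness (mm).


Remaining wall = original − CR × time
t = 12.1 − 0.09*15 = 12.1 − 1.35 = 10.75 mm

10.75 mm


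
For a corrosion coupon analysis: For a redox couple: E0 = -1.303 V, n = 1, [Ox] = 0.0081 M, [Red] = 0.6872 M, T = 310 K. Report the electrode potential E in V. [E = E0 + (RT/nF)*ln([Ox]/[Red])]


Apply the Nernst equation: E = E0 + (RT/nF)*ln([Ox]/[Red])
Step 1: RT/nF = 8.314*310/(1*96485) = 0.02671234 V
Step 2: [Ox]/[Red] = 0.0081/0.6872 = 0.011787
Step 3: ln(0.011787) = -4.440758
Step 4: correction = 0.02671234 * -4.440758 = -0.1186 V
E = -1.303 + -0.1186 = -1.4216 V

-1.4216 V


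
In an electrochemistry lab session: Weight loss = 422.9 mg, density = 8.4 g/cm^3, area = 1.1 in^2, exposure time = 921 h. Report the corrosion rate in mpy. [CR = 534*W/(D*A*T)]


Apply the mpy weight-loss relation: CR = 534 * W / (D * A * T)
Numerator: 534 * 422.9 = 225828.6
Denominator: 8.4 * 1.1 * 921 = 8510.04
CR = 225828.6 / 8510.04 = 26.5367 mpy

26.5367 mpy


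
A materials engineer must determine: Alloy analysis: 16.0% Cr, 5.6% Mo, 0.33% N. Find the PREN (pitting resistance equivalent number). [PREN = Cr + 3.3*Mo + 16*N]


Apply the PREN formula: PREN = Cr + 3.3*Mo + 16*N
PREN = 16.0 + 3.3*5.6 + 16*0.33
PREN = 16.0 + 18.48 + 5.28 = 39.76

39.76


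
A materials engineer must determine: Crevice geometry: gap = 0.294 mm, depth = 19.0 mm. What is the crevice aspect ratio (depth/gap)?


Aspect ratio = depth / gap
Ratio = 19.0 / 0.294 = 64.6

64.6


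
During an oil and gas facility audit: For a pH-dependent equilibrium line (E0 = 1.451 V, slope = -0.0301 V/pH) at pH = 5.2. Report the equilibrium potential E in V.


Apply the Pourbaix line equation: E = E0 + slope*pH
E = 1.451 + (-0.0301)*5.2 = 1.451 + (-0.15652) = 1.29448 V
Rounded to 4 decimal places: E = 1.2945 V

1.2945 V


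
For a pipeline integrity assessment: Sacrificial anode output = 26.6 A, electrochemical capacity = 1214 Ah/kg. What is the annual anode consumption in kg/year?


Annual consumption = current * hours per year / capacity
Rate = 26.6 * 8760 / 1214 = 191.9 kg/year

191.9 kg/year


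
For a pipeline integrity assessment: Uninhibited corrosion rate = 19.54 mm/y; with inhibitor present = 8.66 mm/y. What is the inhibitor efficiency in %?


Apply the inhibitor-efficiency definition: IE = (CR_blank − CR_inh)/CR_blank × 100
IE = (19.54 − 8.66) / 19.54 × 100
IE = 10.88 / 19.54 × 100 = 55.7 %

55.7 %


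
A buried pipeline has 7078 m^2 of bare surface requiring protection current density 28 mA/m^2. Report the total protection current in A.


I = area * current density, then convert mA → A (÷1000)
I = 7078 * 28 / 1000 = 198.18 A

198.18 A


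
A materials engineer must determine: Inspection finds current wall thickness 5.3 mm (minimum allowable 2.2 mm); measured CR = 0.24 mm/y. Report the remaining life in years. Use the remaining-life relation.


Apply the remaining-life relation: RL = (t_current − t_min) / CR
RL = (5.3 − 2.2) / 0.24 = 3.1 / 0.24 = 12.9 years

12.9 years


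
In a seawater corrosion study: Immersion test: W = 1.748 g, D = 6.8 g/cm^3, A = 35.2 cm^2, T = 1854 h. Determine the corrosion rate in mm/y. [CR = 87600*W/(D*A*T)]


Apply the mm/y weight-loss relation: CR = 87600 * W / (D * A * T)
Numerator: 87600 * 1.748 = 153124.8
Denominator: 6.8 * 35.2 * 1854 = 443773.44
CR = 153124.8 / 443773.44 = 0.34505 mm/y

0.34505 mm/y


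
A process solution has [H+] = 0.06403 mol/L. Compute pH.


pH = −log10[H+]
pH = −log10(0.06403) = 1.19

1.19


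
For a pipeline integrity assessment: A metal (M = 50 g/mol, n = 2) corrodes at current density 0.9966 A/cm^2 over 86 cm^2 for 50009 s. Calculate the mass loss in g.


Apply Faraday's law: m = i*A*t*M / (n*F)
Total charge passed Q = i*A*t = 0.9966*86*50009 = 4286151.3684 C
m = Q*M/(n*F) = 4286151.3684*50/(2*96485) = 1110.5745 g

1110.5745 g


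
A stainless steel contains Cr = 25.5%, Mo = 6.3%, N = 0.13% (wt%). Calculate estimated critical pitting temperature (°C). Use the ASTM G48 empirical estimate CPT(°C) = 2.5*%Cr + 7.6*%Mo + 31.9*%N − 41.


Apply the ASTM G48 empirical CPT estimate: CPT(°C) = 2.5*%Cr + 7.6*%Mo + 31.9*%N − 41
2.5*25.5 = 63.75; 7.6*6.3 = 47.88; 31.9*0.13 = 4.147
CPT = 63.75 + 47.88 + 4.147 − 41 = 74.777 °C
Rounded to 0.1 °C: CPT ≈ 74.8 °C

74.8 °C


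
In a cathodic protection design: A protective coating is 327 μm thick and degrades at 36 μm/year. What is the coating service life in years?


Service life = thickness / degradation rate
Life = 327 / 36 = 9.1 years

9.1 years


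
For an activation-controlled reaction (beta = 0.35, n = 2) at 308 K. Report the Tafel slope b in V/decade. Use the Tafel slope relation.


Apply the Tafel slope relation: b = 2.303*R*T/(beta*n*F)
Numerator: 2.303 * 8.314 * 308 = 5897.32
Denominator: 0.35 * 2 * 96485 = 67539.5
b = 5897.32 / 67539.5 = 0.087 V/decade

0.087 V/decade


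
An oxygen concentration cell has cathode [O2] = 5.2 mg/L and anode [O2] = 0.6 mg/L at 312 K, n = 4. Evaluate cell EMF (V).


Apply the Nernst concentration-cell relation: E = (RT/nF)*ln(C_cathode/C_anode)
RT/nF = 8.314*312/(4*96485) = 0.00672117 V
ln(5.2/0.6) = 2.15948
E = 0.00672117 * 2.15948 = 0.01451 V

0.01451 V


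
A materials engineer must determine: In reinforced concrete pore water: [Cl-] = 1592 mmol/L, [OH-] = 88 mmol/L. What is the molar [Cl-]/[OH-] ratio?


Threshold parameter = [Cl-] / [OH-] (molar basis; both in mmol/L, so units cancel)
Ratio = 1592 / 88 = 18.09

18.09


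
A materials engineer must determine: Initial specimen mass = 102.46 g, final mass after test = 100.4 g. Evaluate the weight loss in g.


Weight loss = initial − final
WL = 102.46 − 100.4 = 2.06 g

2.06 g


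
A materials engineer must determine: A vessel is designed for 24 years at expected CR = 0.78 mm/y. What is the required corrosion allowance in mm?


Corrosion allowance = CR × design life
CA = 0.78 * 24 = 18.72 mm

18.72 mm


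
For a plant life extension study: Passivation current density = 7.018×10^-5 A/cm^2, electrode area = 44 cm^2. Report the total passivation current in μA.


I = i_pass * A, then convert A → μA (×10^6)
I = 7.018×10^-5 * 44 * 10^6 = 3087.92 μA

3087.92 μA


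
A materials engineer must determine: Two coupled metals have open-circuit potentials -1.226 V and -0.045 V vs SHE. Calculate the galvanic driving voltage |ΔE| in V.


Driving voltage is the absolute potential difference.
|ΔE| = |-1.226 − (-0.045)| = 1.181 V

1.181 V


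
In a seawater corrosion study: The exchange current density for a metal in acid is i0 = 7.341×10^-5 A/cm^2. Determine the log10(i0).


i0 = 7.341×10^-5 A/cm^2
log10(i0) = -4.134

-4.134


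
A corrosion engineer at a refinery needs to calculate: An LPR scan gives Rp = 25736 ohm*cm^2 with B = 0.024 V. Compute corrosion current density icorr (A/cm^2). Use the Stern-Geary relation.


Apply the Stern-Geary relation: icorr = B / Rp
icorr = 0.024 / 25736 = 9.325×10^-7 A/cm^2

9.325×10^-7 A/cm^2


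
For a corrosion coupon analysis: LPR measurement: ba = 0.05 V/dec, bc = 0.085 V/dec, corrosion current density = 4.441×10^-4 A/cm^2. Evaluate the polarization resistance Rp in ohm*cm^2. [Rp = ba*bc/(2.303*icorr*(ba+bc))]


Apply the Stern-Geary equation: Rp = ba*bc / (2.303*icorr*(ba+bc))
ba*bc = 0.05*0.085 = 0.00425
ba+bc = 0.135; 2.303*icorr*(ba+bc) = 2.303*4.441×10^-4*0.135 = 1.3807291×10^-4
Rp = 0.00425 / 1.3807291×10^-4 = 30.8 ohm*cm^2

30.8 ohm*cm^2


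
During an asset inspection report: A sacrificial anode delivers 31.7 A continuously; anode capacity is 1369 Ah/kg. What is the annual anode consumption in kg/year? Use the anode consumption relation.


Annual consumption = current * hours per year / capacity
Rate = 31.7 * 8760 / 1369 = 202.8 kg/year

202.8 kg/year


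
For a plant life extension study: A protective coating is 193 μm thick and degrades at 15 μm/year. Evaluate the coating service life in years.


Service life = thickness / degradation rate
Life = 193 / 15 = 12.9 years

12.9 years


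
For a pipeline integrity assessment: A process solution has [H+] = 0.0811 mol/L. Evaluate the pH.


pH = −log10[H+]
pH = −log10(0.0811) = 1.09

1.09


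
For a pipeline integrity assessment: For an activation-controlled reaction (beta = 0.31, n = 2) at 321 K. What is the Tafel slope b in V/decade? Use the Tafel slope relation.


Apply the Tafel slope relation: b = 2.303*R*T/(beta*n*F)
Numerator: 2.303 * 8.314 * 321 = 6146.23
Denominator: 0.31 * 2 * 96485 = 59820.7
b = 6146.23 / 59820.7 = 0.103 V/decade

0.103 V/decade


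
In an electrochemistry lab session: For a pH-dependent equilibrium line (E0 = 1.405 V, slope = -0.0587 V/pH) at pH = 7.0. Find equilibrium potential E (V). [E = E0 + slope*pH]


Apply the Pourbaix line equation: E = E0 + slope*pH
E = 1.405 + (-0.0587)*7.0 = 1.405 + (-0.4109) = 0.9941 V
Rounded to 4 decimal places: E = 0.9941 V

0.9941 V


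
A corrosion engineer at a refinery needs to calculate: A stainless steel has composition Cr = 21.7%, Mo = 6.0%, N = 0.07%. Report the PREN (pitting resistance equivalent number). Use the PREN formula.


Apply the PREN formula: PREN = Cr + 3.3*Mo + 16*N
PREN = 21.7 + 3.3*6.0 + 16*0.07
PREN = 21.7 + 19.8 + 1.12 = 42.62

42.62


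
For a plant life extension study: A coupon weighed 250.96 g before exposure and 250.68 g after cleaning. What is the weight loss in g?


Weight loss = initial − final
WL = 250.96 − 250.68 = 0.28 g

0.28 g


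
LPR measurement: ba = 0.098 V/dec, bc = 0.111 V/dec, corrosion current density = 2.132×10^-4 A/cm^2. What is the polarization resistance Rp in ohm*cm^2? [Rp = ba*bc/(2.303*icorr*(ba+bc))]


Apply the Stern-Geary equation: Rp = ba*bc / (2.303*icorr*(ba+bc))
ba*bc = 0.098*0.111 = 0.010878
ba+bc = 0.209; 2.303*icorr*(ba+bc) = 2.303*2.132×10^-4*0.209 = 1.0261892×10^-4
Rp = 0.010878 / 1.0261892×10^-4 = 106.0 ohm*cm^2

106.0 ohm*cm^2


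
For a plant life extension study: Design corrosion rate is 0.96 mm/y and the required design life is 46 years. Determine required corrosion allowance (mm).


Corrosion allowance = CR × design life
CA = 0.96 * 46 = 44.16 mm

44.16 mm


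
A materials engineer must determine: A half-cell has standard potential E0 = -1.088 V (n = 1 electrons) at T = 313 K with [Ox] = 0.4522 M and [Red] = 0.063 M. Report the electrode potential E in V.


Apply the Nernst equation: E = E0 + (RT/nF)*ln([Ox]/[Red])
Step 1: RT/nF = 8.314*313/(1*96485) = 0.02697085 V
Step 2: [Ox]/[Red] = 0.4522/0.063 = 7.177778
Step 3: ln(7.177778) = 1.97099
Step 4: correction = 0.02697085 * 1.97099 = 0.0532 V
E = -1.088 + 0.0532 = -1.0348 V

-1.0348 V


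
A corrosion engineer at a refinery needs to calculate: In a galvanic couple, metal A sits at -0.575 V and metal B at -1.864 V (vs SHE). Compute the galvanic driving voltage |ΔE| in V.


Driving voltage is the absolute potential difference.
|ΔE| = |-0.575 − (-1.864)| = 1.289 V

1.289 V


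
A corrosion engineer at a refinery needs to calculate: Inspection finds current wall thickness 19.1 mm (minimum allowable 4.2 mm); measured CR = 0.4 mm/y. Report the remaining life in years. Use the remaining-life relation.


Apply the remaining-life relation: RL = (t_current − t_min) / CR
RL = (19.1 − 4.2) / 0.4 = 14.9 / 0.4 = 37.3 years

37.3 years


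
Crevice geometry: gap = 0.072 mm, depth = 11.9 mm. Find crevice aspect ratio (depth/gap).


Aspect ratio = depth / gap
Ratio = 11.9 / 0.072 = 165.3

165.3


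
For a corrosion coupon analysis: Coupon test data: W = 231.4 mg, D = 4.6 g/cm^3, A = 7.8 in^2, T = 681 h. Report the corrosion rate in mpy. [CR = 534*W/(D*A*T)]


Apply the mpy weight-loss relation: CR = 534 * W / (D * A * T)
Numerator: 534 * 231.4 = 123567.6
Denominator: 4.6 * 7.8 * 681 = 24434.28
CR = 123567.6 / 24434.28 = 5.0571 mpy

5.0571 mpy


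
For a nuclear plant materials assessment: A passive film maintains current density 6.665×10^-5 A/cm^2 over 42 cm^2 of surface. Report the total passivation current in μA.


I = i_pass * A, then convert A → μA (×10^6)
I = 6.665×10^-5 * 42 * 10^6 = 2799.3 μA

2799.3 μA


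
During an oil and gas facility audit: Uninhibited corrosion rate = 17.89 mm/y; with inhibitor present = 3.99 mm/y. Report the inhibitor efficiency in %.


Apply the inhibitor-efficiency definition: IE = (CR_blank − CR_inh)/CR_blank × 100
IE = (17.89 − 3.99) / 17.89 × 100
IE = 13.9 / 17.89 × 100 = 77.7 %

77.7 %


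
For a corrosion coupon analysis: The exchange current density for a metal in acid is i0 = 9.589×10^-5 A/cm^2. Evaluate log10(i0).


i0 = 9.589×10^-5 A/cm^2
log10(i0) = -4.018

-4.018


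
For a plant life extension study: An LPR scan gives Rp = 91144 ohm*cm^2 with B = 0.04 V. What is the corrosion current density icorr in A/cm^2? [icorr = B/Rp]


Apply the Stern-Geary relation: icorr = B / Rp
icorr = 0.04 / 91144 = 4.389×10^-7 A/cm^2

4.389×10^-7 A/cm^2


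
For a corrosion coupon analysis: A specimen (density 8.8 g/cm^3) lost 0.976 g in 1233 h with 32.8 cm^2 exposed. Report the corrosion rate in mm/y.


Apply the mm/y weight-loss relation: CR = 87600 * W / (D * A * T)
Numerator: 87600 * 0.976 = 85497.6
Denominator: 8.8 * 32.8 * 1233 = 355893.12
CR = 85497.6 / 355893.12 = 0.2402 mm/y

0.2402 mm/y


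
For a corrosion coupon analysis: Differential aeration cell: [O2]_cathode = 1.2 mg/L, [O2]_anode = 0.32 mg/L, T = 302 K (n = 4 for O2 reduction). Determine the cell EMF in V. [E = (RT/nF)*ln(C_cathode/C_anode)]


Apply the Nernst concentration-cell relation: E = (RT/nF)*ln(C_cathode/C_anode)
RT/nF = 8.314*302/(4*96485) = 0.00650575 V
ln(1.2/0.32) = 1.32176
E = 0.00650575 * 1.32176 = 0.0086 V

0.0086 V


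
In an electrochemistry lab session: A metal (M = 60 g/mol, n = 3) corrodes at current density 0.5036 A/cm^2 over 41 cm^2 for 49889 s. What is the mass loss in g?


Apply Faraday's law: m = i*A*t*M / (n*F)
Total charge passed Q = i*A*t = 0.5036*41*49889 = 1030088.1164 C
m = Q*M/(n*F) = 1030088.1164*60/(3*96485) = 213.52296 g

213.52296 g


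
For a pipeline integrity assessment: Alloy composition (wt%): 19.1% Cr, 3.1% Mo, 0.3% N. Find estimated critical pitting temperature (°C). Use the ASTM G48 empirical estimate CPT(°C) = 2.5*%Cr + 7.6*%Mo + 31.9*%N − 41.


Apply the ASTM G48 empirical CPT estimate: CPT(°C) = 2.5*%Cr + 7.6*%Mo + 31.9*%N − 41
2.5*19.1 = 47.75; 7.6*3.1 = 23.56; 31.9*0.3 = 9.57
CPT = 47.75 + 23.56 + 9.57 − 41 = 39.88 °C
Rounded to 0.1 °C: CPT ≈ 39.9 °C

39.9 °C


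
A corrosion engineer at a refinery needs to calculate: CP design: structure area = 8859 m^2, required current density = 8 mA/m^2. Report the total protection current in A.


I = area * current density, then convert mA → A (÷1000)
I = 8859 * 8 / 1000 = 70.87 A

70.87 A


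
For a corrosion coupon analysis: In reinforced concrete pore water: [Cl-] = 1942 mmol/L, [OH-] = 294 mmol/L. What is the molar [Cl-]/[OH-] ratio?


Threshold parameter = [Cl-] / [OH-] (molar basis; both in mmol/L, so units cancel)
Ratio = 1942 / 294 = 6.61

6.61


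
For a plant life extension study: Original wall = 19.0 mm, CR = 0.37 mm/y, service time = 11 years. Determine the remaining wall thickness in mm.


Remaining wall = original − CR × time
t = 19.0 − 0.37*11 = 19.0 − 4.07 = 14.93 mm

14.93 mm


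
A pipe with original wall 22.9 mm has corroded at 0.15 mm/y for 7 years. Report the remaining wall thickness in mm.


Remaining wall = original − CR × time
t = 22.9 − 0.15*7 = 22.9 − 1.05 = 21.85 mm

21.85 mm


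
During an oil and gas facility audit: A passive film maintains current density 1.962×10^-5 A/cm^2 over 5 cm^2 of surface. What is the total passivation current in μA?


I = i_pass * A, then convert A → μA (×10^6)
I = 1.962×10^-5 * 5 * 10^6 = 98.1 μA

98.1 μA


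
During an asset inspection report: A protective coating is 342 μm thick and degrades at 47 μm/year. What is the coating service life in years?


Service life = thickness / degradation rate
Life = 342 / 47 = 7.3 years

7.3 years


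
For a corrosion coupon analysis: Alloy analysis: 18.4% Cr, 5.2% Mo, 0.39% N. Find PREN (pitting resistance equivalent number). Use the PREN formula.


Apply the PREN formula: PREN = Cr + 3.3*Mo + 16*N
PREN = 18.4 + 3.3*5.2 + 16*0.39
PREN = 18.4 + 17.16 + 6.24 = 41.8

41.8


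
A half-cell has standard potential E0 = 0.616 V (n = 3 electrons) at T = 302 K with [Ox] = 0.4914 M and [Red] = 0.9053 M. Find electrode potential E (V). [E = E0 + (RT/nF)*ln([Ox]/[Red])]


Apply the Nernst equation: E = E0 + (RT/nF)*ln([Ox]/[Red])
Step 1: RT/nF = 8.314*302/(3*96485) = 0.00867433 V
Step 2: [Ox]/[Red] = 0.4914/0.9053 = 0.542803
Step 3: ln(0.542803) = -0.611009
Step 4: correction = 0.00867433 * -0.611009 = -0.0053 V
E = 0.616 + -0.0053 = 0.6107 V

0.6107 V


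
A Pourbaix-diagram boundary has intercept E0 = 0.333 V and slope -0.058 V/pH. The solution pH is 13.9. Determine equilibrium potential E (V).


Apply the Pourbaix line equation: E = E0 + slope*pH
E = 0.333 + (-0.058)*13.9 = 0.333 + (-0.8062) = -0.4732 V
Rounded to 3 decimal places: E = -0.473 V

-0.473 V


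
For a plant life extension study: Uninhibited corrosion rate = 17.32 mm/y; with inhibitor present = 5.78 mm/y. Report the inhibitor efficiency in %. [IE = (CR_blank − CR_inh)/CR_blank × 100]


Apply the inhibitor-efficiency definition: IE = (CR_blank − CR_inh)/CR_blank × 100
IE = (17.32 − 5.78) / 17.32 × 100
IE = 11.54 / 17.32 × 100 = 66.6 %

66.6 %


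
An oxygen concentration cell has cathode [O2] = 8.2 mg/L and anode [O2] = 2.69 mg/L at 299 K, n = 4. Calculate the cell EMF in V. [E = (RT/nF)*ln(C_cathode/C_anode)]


Apply the Nernst concentration-cell relation: E = (RT/nF)*ln(C_cathode/C_anode)
RT/nF = 8.314*299/(4*96485) = 0.00644112 V
ln(8.2/2.69) = 1.11459
E = 0.00644112 * 1.11459 = 0.00718 V

0.00718 V


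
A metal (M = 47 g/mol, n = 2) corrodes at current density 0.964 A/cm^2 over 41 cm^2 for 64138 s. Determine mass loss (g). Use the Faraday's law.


Apply Faraday's law: m = i*A*t*M / (n*F)
Total charge passed Q = i*A*t = 0.964*41*64138 = 2534990.312 C
m = Q*M/(n*F) = 2534990.312*47/(2*96485) = 617.42522 g

617.42522 g


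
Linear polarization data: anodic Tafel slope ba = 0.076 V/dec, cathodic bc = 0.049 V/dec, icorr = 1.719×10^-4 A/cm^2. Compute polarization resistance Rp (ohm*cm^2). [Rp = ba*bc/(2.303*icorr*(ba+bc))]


Apply the Stern-Geary equation: Rp = ba*bc / (2.303*icorr*(ba+bc))
ba*bc = 0.076*0.049 = 0.003724
ba+bc = 0.125; 2.303*icorr*(ba+bc) = 2.303*1.719×10^-4*0.125 = 4.9485712×10^-5
Rp = 0.003724 / 4.9485712×10^-5 = 75.25 ohm*cm^2

75.25 ohm*cm^2


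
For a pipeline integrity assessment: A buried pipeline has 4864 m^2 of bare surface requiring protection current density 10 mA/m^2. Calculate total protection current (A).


I = area * current density, then convert mA → A (÷1000)
I = 4864 * 10 / 1000 = 48.64 A

48.64 A


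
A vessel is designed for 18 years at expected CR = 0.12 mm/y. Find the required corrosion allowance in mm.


Corrosion allowance = CR × design life
CA = 0.12 * 18 = 2.16 mm

2.16 mm


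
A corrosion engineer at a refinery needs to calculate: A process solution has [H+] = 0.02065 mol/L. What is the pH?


pH = −log10[H+]
pH = −log10(0.02065) = 1.69

1.69


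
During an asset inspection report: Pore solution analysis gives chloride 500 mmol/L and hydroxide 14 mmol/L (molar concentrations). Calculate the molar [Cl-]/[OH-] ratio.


Threshold parameter = [Cl-] / [OH-] (molar basis; both in mmol/L, so units cancel)
Ratio = 500 / 14 = 35.71

35.71


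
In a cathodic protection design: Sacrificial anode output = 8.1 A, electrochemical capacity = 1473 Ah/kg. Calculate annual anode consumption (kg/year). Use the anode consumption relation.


Annual consumption = current * hours per year / capacity
Rate = 8.1 * 8760 / 1473 = 48.2 kg/year

48.2 kg/year


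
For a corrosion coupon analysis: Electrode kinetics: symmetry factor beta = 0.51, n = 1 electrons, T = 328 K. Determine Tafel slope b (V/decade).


Apply the Tafel slope relation: b = 2.303*R*T/(beta*n*F)
Numerator: 2.303 * 8.314 * 328 = 6280.26
Denominator: 0.51 * 1 * 96485 = 49207.35
b = 6280.26 / 49207.35 = 0.1276 V/decade

0.1276 V/decade


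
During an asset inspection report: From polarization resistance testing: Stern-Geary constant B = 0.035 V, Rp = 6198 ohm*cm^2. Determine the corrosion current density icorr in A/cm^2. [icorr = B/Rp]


Apply the Stern-Geary relation: icorr = B / Rp
icorr = 0.035 / 6198 = 5.647×10^-6 A/cm^2

5.647×10^-6 A/cm^2


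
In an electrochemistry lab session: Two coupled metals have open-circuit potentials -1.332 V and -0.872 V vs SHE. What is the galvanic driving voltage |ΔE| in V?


Driving voltage is the absolute potential difference.
|ΔE| = |-1.332 − (-0.872)| = 0.46 V

0.46 V


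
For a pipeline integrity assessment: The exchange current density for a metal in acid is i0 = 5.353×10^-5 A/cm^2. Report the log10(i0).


i0 = 5.353×10^-5 A/cm^2
log10(i0) = -4.271

-4.271


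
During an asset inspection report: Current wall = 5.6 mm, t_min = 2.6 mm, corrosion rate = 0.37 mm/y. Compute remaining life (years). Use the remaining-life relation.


Apply the remaining-life relation: RL = (t_current − t_min) / CR
RL = (5.6 − 2.6) / 0.37 = 3.0 / 0.37 = 8.1 years

8.1 years


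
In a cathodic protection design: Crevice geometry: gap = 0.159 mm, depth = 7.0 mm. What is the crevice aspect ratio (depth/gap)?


Aspect ratio = depth / gap
Ratio = 7.0 / 0.159 = 44.0

44.0


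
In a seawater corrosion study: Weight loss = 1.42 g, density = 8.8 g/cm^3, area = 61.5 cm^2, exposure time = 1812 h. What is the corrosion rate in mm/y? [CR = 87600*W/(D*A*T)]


Apply the mm/y weight-loss relation: CR = 87600 * W / (D * A * T)
Numerator: 87600 * 1.42 = 124392.0
Denominator: 8.8 * 61.5 * 1812 = 980654.4
CR = 124392.0 / 980654.4 = 0.126846 mm/y

0.126846 mm/y


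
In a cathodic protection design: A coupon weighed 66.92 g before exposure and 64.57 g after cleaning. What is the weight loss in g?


Weight loss = initial − final
WL = 66.92 − 64.57 = 2.35 g

2.35 g


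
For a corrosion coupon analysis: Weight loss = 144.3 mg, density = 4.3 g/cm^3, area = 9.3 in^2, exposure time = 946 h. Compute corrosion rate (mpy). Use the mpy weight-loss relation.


Apply the mpy weight-loss relation: CR = 534 * W / (D * A * T)
Numerator: 534 * 144.3 = 77056.2
Denominator: 4.3 * 9.3 * 946 = 37830.54
CR = 77056.2 / 37830.54 = 2.03688 mpy

2.03688 mpy


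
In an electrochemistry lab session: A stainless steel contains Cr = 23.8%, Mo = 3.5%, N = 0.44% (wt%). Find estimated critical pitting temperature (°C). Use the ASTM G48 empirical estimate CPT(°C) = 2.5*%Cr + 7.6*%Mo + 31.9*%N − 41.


Apply the ASTM G48 empirical CPT estimate: CPT(°C) = 2.5*%Cr + 7.6*%Mo + 31.9*%N − 41
2.5*23.8 = 59.5; 7.6*3.5 = 26.6; 31.9*0.44 = 14.036
CPT = 59.5 + 26.6 + 14.036 − 41 = 59.136 °C
Rounded to 0.1 °C: CPT ≈ 59.1 °C

59.1 °C


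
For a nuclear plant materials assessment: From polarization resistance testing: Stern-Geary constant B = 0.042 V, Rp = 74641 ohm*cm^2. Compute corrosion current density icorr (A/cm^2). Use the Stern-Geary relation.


Apply the Stern-Geary relation: icorr = B / Rp
icorr = 0.042 / 74641 = 5.627×10^-7 A/cm^2

5.627×10^-7 A/cm^2


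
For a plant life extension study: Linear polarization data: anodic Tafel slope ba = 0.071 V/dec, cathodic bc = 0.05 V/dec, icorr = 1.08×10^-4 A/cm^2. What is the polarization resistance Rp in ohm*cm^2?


Apply the Stern-Geary equation: Rp = ba*bc / (2.303*icorr*(ba+bc))
ba*bc = 0.071*0.05 = 0.00355
ba+bc = 0.121; 2.303*icorr*(ba+bc) = 2.303*1.08×10^-4*0.121 = 3.0095604×10^-5
Rp = 0.00355 / 3.0095604×10^-5 = 117.96 ohm*cm^2

117.96 ohm*cm^2


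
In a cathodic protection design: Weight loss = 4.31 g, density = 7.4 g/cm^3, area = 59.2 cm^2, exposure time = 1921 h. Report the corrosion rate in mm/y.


Apply the mm/y weight-loss relation: CR = 87600 * W / (D * A * T)
Numerator: 87600 * 4.31 = 377556.0
Denominator: 7.4 * 59.2 * 1921 = 841551.68
CR = 377556.0 / 841551.68 = 0.44864 mm/y

0.44864 mm/y


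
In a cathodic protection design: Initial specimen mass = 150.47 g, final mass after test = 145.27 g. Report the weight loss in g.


Weight loss = initial − final
WL = 150.47 − 145.27 = 5.2 g

5.2 g


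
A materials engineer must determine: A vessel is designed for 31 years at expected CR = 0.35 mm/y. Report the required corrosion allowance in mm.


Corrosion allowance = CR × design life
CA = 0.35 * 31 = 10.85 mm

10.85 mm


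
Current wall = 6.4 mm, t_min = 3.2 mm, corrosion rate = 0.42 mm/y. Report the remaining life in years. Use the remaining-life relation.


Apply the remaining-life relation: RL = (t_current − t_min) / CR
RL = (6.4 − 3.2) / 0.42 = 3.2 / 0.42 = 7.6 years

7.6 years


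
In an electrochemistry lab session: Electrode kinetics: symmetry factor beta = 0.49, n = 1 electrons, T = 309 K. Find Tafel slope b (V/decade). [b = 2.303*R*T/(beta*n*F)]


Apply the Tafel slope relation: b = 2.303*R*T/(beta*n*F)
Numerator: 2.303 * 8.314 * 309 = 5916.47
Denominator: 0.49 * 1 * 96485 = 47277.65
b = 5916.47 / 47277.65 = 0.1251 V/decade

0.1251 V/decade


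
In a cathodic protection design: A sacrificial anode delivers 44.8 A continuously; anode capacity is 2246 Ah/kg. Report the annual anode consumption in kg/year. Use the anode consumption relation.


Annual consumption = current * hours per year / capacity
Rate = 44.8 * 8760 / 2246 = 174.7 kg/year

174.7 kg/year


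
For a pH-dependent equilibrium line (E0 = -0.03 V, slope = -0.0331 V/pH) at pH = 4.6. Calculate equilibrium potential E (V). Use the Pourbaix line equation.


Apply the Pourbaix line equation: E = E0 + slope*pH
E = -0.03 + (-0.0331)*4.6 = -0.03 + (-0.15226) = -0.18226 V
Rounded to 4 decimal places: E = -0.1823 V

-0.1823 V


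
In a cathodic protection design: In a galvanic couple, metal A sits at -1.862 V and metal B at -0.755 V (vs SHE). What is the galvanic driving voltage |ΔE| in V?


Driving voltage is the absolute potential difference.
|ΔE| = |-1.862 − (-0.755)| = 1.107 V

1.107 V


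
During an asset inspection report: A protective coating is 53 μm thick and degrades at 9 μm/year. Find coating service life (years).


Service life = thickness / degradation rate
Life = 53 / 9 = 5.9 years

5.9 years


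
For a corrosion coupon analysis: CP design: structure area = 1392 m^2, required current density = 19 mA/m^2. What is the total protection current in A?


I = area * current density, then convert mA → A (÷1000)
I = 1392 * 19 / 1000 = 26.45 A

26.45 A


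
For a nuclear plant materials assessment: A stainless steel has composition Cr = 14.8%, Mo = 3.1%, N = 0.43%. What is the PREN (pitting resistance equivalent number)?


Apply the PREN formula: PREN = Cr + 3.3*Mo + 16*N
PREN = 14.8 + 3.3*3.1 + 16*0.43
PREN = 14.8 + 10.23 + 6.88 = 31.91

31.91


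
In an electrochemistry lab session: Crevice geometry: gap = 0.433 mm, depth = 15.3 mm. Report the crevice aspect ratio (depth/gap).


Aspect ratio = depth / gap
Ratio = 15.3 / 0.433 = 35.3

35.3


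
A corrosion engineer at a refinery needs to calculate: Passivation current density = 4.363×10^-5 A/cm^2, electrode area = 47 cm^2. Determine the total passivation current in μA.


I = i_pass * A, then convert A → μA (×10^6)
I = 4.363×10^-5 * 47 * 10^6 = 2050.61 μA

2050.61 μA


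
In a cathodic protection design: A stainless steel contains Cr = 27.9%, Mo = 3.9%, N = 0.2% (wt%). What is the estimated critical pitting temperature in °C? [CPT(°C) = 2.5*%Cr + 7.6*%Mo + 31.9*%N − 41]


Apply the ASTM G48 empirical CPT estimate: CPT(°C) = 2.5*%Cr + 7.6*%Mo + 31.9*%N − 41
2.5*27.9 = 69.75; 7.6*3.9 = 29.64; 31.9*0.2 = 6.38
CPT = 69.75 + 29.64 + 6.38 − 41 = 64.77 °C
Rounded to 0.1 °C: CPT ≈ 64.8 °C

64.8 °C


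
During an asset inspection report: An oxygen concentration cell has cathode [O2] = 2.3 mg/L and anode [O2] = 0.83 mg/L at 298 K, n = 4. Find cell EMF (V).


Apply the Nernst concentration-cell relation: E = (RT/nF)*ln(C_cathode/C_anode)
RT/nF = 8.314*298/(4*96485) = 0.00641958 V
ln(2.3/0.83) = 1.01924
E = 0.00641958 * 1.01924 = 0.00654 V

0.00654 V


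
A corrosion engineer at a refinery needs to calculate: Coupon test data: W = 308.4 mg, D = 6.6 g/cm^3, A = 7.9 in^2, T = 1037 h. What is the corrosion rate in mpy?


Apply the mpy weight-loss relation: CR = 534 * W / (D * A * T)
Numerator: 534 * 308.4 = 164685.6
Denominator: 6.6 * 7.9 * 1037 = 54069.18
CR = 164685.6 / 54069.18 = 3.0458 mpy

3.0458 mpy


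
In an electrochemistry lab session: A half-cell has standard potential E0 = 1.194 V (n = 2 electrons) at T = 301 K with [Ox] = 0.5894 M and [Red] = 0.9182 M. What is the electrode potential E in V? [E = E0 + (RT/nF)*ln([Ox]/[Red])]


Apply the Nernst equation: E = E0 + (RT/nF)*ln([Ox]/[Red])
Step 1: RT/nF = 8.314*301/(2*96485) = 0.01296841 V
Step 2: [Ox]/[Red] = 0.5894/0.9182 = 0.641908
Step 3: ln(0.641908) = -0.44331
Step 4: correction = 0.01296841 * -0.44331 = -0.0057 V
E = 1.194 + -0.0057 = 1.1883 V

1.1883 V


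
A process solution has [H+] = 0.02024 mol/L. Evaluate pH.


pH = −log10[H+]
pH = −log10(0.02024) = 1.69

1.69


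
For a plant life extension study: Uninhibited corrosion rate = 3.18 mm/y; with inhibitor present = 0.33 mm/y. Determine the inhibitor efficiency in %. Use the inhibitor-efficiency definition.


Apply the inhibitor-efficiency definition: IE = (CR_blank − CR_inh)/CR_blank × 100
IE = (3.18 − 0.33) / 3.18 × 100
IE = 2.85 / 3.18 × 100 = 89.6 %

89.6 %


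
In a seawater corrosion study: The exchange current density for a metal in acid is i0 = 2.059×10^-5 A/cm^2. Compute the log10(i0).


i0 = 2.059×10^-5 A/cm^2
log10(i0) = -4.686

-4.686


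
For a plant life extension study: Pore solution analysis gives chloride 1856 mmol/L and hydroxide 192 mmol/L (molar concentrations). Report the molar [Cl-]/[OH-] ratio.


Threshold parameter = [Cl-] / [OH-] (molar basis; both in mmol/L, so units cancel)
Ratio = 1856 / 192 = 9.67

9.67


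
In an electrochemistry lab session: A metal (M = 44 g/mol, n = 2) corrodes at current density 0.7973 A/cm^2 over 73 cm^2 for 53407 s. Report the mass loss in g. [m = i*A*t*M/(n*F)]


Apply Faraday's law: m = i*A*t*M / (n*F)
Total charge passed Q = i*A*t = 0.7973*73*53407 = 3108442.2803 C
m = Q*M/(n*F) = 3108442.2803*44/(2*96485) = 708.77059 g

708.77059 g


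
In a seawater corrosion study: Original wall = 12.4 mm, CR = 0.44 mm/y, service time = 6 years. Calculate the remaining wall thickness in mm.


Remaining wall = original − CR × time
t = 12.4 − 0.44*6 = 12.4 − 2.64 = 9.76 mm

9.76 mm


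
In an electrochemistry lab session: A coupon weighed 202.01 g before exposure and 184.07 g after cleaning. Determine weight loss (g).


Weight loss = initial − final
WL = 202.01 − 184.07 = 17.94 g

17.94 g


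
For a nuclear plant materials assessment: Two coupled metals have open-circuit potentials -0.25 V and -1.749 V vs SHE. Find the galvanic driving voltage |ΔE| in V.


Driving voltage is the absolute potential difference.
|ΔE| = |-0.25 − (-1.749)| = 1.499 V

1.499 V


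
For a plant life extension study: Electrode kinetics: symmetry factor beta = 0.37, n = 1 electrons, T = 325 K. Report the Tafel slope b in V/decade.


Apply the Tafel slope relation: b = 2.303*R*T/(beta*n*F)
Numerator: 2.303 * 8.314 * 325 = 6222.82
Denominator: 0.37 * 1 * 96485 = 35699.45
b = 6222.82 / 35699.45 = 0.174 V/decade

0.174 V/decade


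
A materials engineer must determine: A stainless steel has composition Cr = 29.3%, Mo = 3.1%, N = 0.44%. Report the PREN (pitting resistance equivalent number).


Apply the PREN formula: PREN = Cr + 3.3*Mo + 16*N
PREN = 29.3 + 3.3*3.1 + 16*0.44
PREN = 29.3 + 10.23 + 7.04 = 46.57

46.57


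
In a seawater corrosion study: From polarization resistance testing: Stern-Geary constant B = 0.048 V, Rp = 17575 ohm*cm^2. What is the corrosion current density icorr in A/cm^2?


Apply the Stern-Geary relation: icorr = B / Rp
icorr = 0.048 / 17575 = 2.731×10^-6 A/cm^2

2.731×10^-6 A/cm^2


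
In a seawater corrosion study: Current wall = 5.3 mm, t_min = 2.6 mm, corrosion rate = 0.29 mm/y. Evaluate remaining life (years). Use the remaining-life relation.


Apply the remaining-life relation: RL = (t_current − t_min) / CR
RL = (5.3 − 2.6) / 0.29 = 2.7 / 0.29 = 9.3 years

9.3 years


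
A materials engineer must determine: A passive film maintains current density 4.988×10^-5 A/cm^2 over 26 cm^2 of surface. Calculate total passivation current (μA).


I = i_pass * A, then convert A → μA (×10^6)
I = 4.988×10^-5 * 26 * 10^6 = 1296.88 μA

1296.88 μA


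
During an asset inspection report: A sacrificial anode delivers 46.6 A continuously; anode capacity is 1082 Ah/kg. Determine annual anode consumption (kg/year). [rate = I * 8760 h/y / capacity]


Annual consumption = current * hours per year / capacity
Rate = 46.6 * 8760 / 1082 = 377.3 kg/year

377.3 kg/year


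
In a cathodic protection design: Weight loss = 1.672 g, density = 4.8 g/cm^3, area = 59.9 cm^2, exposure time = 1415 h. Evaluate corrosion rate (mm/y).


Apply the mm/y weight-loss relation: CR = 87600 * W / (D * A * T)
Numerator: 87600 * 1.672 = 146467.2
Denominator: 4.8 * 59.9 * 1415 = 406840.8
CR = 146467.2 / 406840.8 = 0.360011 mm/y

0.360011 mm/y


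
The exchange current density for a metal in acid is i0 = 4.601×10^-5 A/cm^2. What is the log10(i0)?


i0 = 4.601×10^-5 A/cm^2
log10(i0) = -4.337

-4.337


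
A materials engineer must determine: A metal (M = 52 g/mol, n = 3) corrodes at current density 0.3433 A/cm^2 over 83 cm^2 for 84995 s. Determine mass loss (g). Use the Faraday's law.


Apply Faraday's law: m = i*A*t*M / (n*F)
Total charge passed Q = i*A*t = 0.3433*83*84995 = 2421839.0305 C
m = Q*M/(n*F) = 2421839.0305*52/(3*96485) = 435.07844 g

435.07844 g


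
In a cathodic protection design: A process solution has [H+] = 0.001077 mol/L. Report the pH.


pH = −log10[H+]
pH = −log10(0.001077) = 2.97

2.97


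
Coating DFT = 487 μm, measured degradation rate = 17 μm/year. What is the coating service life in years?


Service life = thickness / degradation rate
Life = 487 / 17 = 28.6 years

28.6 years


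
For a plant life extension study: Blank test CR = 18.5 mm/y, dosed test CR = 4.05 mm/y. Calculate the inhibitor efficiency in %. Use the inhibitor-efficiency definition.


Apply the inhibitor-efficiency definition: IE = (CR_blank − CR_inh)/CR_blank × 100
IE = (18.5 − 4.05) / 18.5 × 100
IE = 14.45 / 18.5 × 100 = 78.1 %

78.1 %


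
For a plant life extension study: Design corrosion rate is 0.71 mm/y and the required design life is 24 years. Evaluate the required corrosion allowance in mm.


Corrosion allowance = CR × design life
CA = 0.71 * 24 = 17.04 mm

17.04 mm


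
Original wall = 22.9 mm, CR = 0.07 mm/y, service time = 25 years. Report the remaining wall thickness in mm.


Remaining wall = original − CR × time
t = 22.9 − 0.07*25 = 22.9 − 1.75 = 21.15 mm

21.15 mm


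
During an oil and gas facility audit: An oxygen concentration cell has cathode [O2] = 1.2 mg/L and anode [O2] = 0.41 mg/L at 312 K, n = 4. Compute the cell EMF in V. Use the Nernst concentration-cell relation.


Apply the Nernst concentration-cell relation: E = (RT/nF)*ln(C_cathode/C_anode)
RT/nF = 8.314*312/(4*96485) = 0.00672117 V
ln(1.2/0.41) = 1.07392
E = 0.00672117 * 1.07392 = 0.00722 V

0.00722 V
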